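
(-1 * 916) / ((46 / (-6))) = 2748 / 23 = 119.48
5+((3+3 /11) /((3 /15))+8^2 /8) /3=433 /33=13.12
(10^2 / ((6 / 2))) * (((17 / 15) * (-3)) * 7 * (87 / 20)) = -3451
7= 7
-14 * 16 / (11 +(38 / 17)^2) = -64736 / 4623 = -14.00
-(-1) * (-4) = -4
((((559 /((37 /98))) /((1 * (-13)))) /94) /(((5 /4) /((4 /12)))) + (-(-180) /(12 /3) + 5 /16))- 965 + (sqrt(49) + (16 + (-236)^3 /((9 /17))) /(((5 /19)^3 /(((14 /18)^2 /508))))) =-1623247.05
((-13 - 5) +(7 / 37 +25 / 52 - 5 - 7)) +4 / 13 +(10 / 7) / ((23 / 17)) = -8662999 / 309764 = -27.97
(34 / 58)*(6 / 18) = 17 / 87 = 0.20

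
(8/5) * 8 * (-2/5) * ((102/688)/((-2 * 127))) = 408/136525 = 0.00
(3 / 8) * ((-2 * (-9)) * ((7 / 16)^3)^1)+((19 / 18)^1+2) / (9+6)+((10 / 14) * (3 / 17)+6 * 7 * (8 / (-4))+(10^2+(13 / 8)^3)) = 1115269865 / 52641792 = 21.19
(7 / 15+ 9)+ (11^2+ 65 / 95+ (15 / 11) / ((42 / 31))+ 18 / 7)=5913247 / 43890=134.73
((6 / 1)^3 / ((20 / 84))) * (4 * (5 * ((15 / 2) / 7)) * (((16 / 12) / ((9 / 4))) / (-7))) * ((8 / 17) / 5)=-18432 / 119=-154.89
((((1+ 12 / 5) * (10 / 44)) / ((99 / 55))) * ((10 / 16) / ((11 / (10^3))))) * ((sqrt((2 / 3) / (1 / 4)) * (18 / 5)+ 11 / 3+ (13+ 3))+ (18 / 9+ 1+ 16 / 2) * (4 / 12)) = 21250 * sqrt(6) / 363+ 1859375 / 3267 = 712.53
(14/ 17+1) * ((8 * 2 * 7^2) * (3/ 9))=24304/ 51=476.55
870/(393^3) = 290/20232819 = 0.00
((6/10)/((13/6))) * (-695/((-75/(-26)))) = -1668/25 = -66.72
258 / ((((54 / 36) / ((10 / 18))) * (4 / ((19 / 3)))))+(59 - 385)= -4717 / 27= -174.70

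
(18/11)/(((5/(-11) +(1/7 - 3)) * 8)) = -0.06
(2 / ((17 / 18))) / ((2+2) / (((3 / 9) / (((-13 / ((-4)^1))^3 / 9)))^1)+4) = 1728 / 40613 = 0.04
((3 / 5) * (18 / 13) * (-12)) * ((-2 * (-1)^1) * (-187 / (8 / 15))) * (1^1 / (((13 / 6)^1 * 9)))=60588 / 169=358.51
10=10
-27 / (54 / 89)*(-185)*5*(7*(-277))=-159628175 / 2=-79814087.50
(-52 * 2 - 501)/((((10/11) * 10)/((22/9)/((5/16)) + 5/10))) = -996919/1800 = -553.84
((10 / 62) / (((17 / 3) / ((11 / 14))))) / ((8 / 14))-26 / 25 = -105491 / 105400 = -1.00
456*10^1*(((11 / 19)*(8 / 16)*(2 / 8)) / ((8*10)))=33 / 8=4.12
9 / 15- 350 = -1747 / 5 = -349.40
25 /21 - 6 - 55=-1256 /21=-59.81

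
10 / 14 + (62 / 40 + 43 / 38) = 3.40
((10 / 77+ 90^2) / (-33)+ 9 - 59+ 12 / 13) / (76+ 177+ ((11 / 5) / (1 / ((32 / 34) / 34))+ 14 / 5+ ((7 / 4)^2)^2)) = -3599095208960 / 3241115674797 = -1.11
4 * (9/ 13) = 36/ 13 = 2.77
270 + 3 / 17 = 4593 / 17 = 270.18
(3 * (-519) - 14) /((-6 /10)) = 7855 /3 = 2618.33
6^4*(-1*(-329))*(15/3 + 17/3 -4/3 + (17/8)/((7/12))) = 5532840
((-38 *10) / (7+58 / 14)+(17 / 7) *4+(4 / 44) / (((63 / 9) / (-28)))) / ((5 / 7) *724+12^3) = -37165 / 3371082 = -0.01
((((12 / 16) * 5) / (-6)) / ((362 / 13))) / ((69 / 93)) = -2015 / 66608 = -0.03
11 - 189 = -178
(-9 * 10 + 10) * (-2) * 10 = 1600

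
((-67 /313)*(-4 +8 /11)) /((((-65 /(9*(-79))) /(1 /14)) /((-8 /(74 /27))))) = -92606328 /57962905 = -1.60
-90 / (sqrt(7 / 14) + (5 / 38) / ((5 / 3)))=10260 / 713 - 64980*sqrt(2) / 713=-114.50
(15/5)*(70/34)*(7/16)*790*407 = 118162275/136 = 868840.26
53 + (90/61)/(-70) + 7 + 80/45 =61.76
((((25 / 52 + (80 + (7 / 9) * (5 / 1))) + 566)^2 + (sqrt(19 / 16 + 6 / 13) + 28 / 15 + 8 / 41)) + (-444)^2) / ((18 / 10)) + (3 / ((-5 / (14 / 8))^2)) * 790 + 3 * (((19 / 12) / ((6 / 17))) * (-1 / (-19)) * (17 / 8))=35 * sqrt(91) / 468 + 557337362402459 / 1616397120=344802.96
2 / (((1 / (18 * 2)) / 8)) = 576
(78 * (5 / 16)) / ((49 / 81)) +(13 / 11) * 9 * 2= 265473 / 4312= 61.57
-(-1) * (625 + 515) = 1140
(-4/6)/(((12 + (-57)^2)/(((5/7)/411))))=-10/28145691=-0.00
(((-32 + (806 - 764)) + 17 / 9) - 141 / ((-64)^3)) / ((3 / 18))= 28050677 / 393216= 71.34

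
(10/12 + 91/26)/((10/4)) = 26/15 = 1.73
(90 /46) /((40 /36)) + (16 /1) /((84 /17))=4829 /966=5.00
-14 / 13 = -1.08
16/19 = 0.84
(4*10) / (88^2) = 5 / 968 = 0.01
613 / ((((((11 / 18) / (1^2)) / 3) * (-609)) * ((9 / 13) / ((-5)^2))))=-398450 / 2233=-178.44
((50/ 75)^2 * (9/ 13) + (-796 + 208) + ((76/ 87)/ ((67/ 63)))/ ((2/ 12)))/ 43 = -14720032/ 1086137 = -13.55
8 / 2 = 4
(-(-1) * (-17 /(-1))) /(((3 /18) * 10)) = 51 /5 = 10.20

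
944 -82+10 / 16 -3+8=6941 / 8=867.62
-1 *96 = -96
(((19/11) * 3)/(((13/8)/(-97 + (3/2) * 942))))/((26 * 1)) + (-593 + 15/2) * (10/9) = -489.15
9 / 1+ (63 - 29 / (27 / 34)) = 958 / 27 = 35.48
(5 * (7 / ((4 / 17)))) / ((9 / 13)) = 7735 / 36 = 214.86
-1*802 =-802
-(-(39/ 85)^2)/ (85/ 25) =1521/ 24565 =0.06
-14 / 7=-2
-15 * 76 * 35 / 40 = -1995 / 2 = -997.50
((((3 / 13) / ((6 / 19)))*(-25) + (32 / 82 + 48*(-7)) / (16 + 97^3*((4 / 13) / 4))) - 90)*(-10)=526824057475 / 486565573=1082.74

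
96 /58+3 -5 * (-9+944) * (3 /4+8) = -40901.59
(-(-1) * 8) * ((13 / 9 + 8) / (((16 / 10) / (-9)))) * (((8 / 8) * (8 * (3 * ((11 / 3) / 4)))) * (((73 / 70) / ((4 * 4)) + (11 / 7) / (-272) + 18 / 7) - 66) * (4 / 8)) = 296250.87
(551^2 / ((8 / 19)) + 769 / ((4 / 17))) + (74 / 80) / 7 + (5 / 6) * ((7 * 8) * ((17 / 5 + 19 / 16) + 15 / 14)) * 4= 152329189 / 210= 725377.09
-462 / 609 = -22 / 29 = -0.76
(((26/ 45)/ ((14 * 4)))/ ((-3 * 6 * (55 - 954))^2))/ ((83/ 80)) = 0.00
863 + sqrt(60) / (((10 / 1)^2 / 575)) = 23 * sqrt(15) / 2 + 863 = 907.54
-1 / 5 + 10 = 49 / 5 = 9.80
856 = 856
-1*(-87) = 87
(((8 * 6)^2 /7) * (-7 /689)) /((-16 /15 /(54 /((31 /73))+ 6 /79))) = 398.89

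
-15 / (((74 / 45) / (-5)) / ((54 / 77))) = 91125 / 2849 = 31.98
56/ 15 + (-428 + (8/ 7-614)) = -108898/ 105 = -1037.12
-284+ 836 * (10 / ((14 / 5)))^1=18912 / 7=2701.71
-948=-948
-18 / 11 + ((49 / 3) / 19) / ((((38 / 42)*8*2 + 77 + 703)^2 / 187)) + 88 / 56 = -0.06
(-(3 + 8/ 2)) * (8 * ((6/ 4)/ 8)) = -21/ 2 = -10.50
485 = 485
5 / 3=1.67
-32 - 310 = -342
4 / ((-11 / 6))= -24 / 11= -2.18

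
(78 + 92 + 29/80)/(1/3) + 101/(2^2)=42907/80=536.34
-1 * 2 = -2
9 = 9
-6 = -6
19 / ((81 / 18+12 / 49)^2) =182476 / 216225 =0.84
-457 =-457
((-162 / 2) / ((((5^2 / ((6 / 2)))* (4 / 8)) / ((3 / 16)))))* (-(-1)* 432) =-39366 / 25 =-1574.64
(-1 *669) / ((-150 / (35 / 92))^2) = -10927 / 2539200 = -0.00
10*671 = 6710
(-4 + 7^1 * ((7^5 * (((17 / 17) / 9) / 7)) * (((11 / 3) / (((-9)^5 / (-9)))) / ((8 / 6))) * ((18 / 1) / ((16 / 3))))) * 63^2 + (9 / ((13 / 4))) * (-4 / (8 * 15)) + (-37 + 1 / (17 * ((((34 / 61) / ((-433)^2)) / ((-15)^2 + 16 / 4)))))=73454369755789 / 16230240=4525772.25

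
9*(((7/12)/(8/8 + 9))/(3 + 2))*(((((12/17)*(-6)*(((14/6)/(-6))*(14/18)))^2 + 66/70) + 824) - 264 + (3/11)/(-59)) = 37392919456/633018375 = 59.07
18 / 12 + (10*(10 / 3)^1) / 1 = 209 / 6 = 34.83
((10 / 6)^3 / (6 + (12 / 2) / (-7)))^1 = 875 / 972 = 0.90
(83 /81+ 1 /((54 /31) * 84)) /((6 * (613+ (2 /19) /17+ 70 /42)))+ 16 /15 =1.07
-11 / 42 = -0.26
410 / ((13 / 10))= 4100 / 13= 315.38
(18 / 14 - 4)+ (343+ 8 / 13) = 31022 / 91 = 340.90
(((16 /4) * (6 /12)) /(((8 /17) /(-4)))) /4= -17 /4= -4.25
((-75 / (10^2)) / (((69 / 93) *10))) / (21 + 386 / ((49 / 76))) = -4557 / 27935800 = -0.00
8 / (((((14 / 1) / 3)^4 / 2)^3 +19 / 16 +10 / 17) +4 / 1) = 1156415616 / 1927593855653875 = 0.00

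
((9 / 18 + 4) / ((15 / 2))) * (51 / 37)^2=7803 / 6845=1.14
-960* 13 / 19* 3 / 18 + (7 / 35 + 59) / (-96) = -125503 / 1140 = -110.09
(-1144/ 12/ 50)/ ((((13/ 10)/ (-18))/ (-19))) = -2508/ 5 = -501.60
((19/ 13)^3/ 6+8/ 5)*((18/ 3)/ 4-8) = -139751/ 10140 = -13.78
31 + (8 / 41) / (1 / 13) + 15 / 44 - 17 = 30447 / 1804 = 16.88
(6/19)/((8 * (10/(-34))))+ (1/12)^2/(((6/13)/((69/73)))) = -239651/1997280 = -0.12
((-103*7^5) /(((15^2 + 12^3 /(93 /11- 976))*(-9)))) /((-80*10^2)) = -376006547 /3490776000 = -0.11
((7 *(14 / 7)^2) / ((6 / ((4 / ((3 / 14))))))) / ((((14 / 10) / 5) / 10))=28000 / 9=3111.11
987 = 987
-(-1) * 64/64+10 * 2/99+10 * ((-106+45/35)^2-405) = 512275391/4851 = 105602.02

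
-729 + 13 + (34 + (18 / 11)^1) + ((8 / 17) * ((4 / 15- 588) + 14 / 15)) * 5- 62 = -397014 / 187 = -2123.07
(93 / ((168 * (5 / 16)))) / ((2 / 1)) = 31 / 35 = 0.89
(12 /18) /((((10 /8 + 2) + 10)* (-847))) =-0.00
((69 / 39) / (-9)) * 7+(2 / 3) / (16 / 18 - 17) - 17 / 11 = -2.96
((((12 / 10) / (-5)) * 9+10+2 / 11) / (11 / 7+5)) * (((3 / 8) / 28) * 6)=9927 / 101200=0.10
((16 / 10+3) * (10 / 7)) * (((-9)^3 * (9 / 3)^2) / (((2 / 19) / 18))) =-51608826 / 7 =-7372689.43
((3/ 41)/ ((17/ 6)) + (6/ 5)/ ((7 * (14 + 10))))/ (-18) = -3217/ 1756440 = -0.00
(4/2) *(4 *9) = 72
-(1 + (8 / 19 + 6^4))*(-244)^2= -1467621936 / 19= -77243259.79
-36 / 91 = -0.40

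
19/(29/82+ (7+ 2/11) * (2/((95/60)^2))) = 6186818/1980823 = 3.12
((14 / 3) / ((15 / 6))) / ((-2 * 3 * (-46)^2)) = -7 / 47610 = -0.00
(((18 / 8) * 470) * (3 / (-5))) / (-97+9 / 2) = 1269 / 185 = 6.86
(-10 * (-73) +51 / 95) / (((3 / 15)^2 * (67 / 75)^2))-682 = 1893734663 / 85291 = 22203.22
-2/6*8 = -8/3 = -2.67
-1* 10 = -10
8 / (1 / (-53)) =-424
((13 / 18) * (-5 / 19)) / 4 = -65 / 1368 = -0.05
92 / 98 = 46 / 49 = 0.94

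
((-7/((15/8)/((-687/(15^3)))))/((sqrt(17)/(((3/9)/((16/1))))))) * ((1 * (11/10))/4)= 17633 * sqrt(17)/68850000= 0.00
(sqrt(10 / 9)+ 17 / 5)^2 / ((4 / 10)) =17*sqrt(10) / 3+ 2851 / 90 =49.60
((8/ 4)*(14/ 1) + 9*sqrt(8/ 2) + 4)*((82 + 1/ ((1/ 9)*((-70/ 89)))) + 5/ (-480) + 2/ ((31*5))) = 36747455/ 10416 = 3527.98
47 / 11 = 4.27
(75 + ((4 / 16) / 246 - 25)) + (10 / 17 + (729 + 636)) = 23679977 / 16728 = 1415.59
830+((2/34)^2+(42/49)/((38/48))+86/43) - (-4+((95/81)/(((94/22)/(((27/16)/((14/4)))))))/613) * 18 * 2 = 2164049657057/2214816814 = 977.08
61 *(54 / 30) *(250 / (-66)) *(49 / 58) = -224175 / 638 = -351.37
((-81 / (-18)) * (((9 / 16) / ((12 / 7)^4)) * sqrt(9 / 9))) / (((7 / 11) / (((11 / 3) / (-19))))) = -41503 / 466944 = -0.09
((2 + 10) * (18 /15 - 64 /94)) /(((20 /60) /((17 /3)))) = 24888 /235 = 105.91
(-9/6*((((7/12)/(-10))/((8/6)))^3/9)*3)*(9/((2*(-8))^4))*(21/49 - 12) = -35721/536870912000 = -0.00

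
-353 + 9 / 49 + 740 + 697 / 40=793033 / 1960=404.61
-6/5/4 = -3/10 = -0.30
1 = 1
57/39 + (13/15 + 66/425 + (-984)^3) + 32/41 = -647474527842676/679575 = -952763900.74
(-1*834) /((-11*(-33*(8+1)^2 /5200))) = -147.50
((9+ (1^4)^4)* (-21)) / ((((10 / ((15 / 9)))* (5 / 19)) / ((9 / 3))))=-399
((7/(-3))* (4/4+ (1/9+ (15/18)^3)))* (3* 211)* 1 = -539105/216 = -2495.86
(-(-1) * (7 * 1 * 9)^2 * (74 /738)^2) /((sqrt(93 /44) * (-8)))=-67081 * sqrt(1023) /625332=-3.43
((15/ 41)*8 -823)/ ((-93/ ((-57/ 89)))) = -638837/ 113119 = -5.65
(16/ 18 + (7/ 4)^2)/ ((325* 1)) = 569/ 46800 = 0.01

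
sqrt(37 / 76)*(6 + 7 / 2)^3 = 361*sqrt(703) / 16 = 598.23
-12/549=-4/183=-0.02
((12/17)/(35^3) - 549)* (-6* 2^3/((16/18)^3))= 875133217881/23324000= 37520.72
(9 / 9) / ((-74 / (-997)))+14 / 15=15991 / 1110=14.41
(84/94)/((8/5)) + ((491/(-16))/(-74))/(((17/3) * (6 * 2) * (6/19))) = 13119103/22704384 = 0.58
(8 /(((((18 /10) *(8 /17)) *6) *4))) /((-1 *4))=-85 /864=-0.10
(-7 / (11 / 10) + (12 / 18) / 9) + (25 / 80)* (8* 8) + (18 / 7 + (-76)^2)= 5792.28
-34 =-34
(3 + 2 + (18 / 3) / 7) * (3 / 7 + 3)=984 / 49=20.08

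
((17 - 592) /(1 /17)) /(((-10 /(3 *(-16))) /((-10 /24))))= 19550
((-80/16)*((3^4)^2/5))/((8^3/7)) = -45927/512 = -89.70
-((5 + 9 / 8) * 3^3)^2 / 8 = -1750329 / 512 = -3418.61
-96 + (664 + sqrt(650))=593.50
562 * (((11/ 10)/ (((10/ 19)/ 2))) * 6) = 14094.96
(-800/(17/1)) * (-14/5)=2240/17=131.76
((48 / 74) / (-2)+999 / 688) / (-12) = -9569 / 101824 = -0.09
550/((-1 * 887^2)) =-550/786769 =-0.00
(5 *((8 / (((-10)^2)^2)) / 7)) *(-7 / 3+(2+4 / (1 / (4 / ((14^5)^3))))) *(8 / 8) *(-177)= 573657352369432399 / 17015260451635712000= 0.03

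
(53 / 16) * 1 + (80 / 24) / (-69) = 10811 / 3312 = 3.26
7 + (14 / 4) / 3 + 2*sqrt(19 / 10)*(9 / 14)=9*sqrt(190) / 70 + 49 / 6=9.94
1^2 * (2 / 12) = 1 / 6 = 0.17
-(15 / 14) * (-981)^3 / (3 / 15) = 70805710575 / 14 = 5057550755.36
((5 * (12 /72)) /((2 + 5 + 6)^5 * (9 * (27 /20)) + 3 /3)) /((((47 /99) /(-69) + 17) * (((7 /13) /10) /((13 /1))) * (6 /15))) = 48101625 /7331259139064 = 0.00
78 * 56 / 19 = 4368 / 19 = 229.89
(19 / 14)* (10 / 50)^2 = 19 / 350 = 0.05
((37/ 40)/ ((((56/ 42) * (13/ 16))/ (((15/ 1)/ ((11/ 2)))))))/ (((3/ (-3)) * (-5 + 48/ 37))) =12321/ 19591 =0.63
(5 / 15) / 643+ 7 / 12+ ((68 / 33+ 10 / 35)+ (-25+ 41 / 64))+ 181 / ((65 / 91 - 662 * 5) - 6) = -1579835050775 / 73536113728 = -21.48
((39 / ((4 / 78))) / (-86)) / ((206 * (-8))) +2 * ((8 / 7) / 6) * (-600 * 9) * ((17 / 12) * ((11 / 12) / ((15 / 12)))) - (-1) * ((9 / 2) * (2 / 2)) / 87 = -2137.09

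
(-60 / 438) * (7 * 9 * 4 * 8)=-20160 / 73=-276.16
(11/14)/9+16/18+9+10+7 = 1133/42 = 26.98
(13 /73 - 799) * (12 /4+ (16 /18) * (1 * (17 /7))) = -6317350 /1533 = -4120.91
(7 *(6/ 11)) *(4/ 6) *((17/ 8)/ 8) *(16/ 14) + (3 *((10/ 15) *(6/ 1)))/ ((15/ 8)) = 789/ 110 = 7.17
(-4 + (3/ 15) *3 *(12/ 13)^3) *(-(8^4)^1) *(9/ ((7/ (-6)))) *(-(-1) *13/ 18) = -476233728/ 5915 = -80512.89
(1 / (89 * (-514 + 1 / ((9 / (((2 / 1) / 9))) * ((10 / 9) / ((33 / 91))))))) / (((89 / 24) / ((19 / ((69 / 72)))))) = -14938560 / 127819410617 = -0.00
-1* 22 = -22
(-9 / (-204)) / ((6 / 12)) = 3 / 34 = 0.09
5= 5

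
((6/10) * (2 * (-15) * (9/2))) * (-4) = 324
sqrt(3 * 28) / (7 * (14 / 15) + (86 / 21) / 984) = 103320 * sqrt(21) / 337727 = 1.40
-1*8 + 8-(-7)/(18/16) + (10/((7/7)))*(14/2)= 686/9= 76.22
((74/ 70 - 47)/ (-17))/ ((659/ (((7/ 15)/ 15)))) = 536/ 4201125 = 0.00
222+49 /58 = 12925 /58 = 222.84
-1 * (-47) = 47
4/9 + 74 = 670/9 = 74.44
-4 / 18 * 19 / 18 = -19 / 81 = -0.23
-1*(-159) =159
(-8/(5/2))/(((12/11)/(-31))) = 1364/15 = 90.93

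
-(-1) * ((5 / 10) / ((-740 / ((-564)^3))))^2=502915070389824 / 34225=14694377513.22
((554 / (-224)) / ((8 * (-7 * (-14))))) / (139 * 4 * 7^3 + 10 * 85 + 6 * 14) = -0.00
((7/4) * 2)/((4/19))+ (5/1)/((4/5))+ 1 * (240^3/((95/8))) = 176950677/152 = 1164149.19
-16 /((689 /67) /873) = -935856 /689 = -1358.28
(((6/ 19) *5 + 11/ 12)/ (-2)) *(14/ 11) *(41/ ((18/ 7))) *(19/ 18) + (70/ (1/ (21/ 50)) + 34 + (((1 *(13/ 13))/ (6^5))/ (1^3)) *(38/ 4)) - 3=28802369/ 855360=33.67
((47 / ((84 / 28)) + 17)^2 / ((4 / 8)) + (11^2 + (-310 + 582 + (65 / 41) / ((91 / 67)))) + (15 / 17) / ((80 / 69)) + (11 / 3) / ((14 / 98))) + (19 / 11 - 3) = 19734649411 / 7728336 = 2553.54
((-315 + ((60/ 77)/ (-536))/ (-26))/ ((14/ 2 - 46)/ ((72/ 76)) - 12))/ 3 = 2913945/ 1475474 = 1.97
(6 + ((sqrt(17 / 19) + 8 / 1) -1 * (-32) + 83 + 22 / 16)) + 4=sqrt(323) / 19 + 1075 / 8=135.32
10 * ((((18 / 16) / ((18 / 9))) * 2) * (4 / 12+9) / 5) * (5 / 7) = 15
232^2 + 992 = 54816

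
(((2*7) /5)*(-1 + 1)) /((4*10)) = 0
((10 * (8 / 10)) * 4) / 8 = 4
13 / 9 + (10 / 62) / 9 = 136 / 93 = 1.46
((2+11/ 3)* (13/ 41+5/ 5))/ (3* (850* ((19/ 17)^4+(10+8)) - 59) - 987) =83521/ 545154491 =0.00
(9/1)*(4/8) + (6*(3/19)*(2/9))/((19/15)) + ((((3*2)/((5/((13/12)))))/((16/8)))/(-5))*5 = 28997/7220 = 4.02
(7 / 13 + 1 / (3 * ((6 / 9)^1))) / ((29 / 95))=2565 / 754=3.40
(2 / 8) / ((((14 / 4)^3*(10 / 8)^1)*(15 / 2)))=16 / 25725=0.00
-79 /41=-1.93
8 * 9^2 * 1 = 648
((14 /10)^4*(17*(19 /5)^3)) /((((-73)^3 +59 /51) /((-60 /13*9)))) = 385510156731 /1007490250000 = 0.38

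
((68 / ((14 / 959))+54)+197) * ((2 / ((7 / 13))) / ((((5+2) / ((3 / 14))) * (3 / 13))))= 829621 / 343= 2418.72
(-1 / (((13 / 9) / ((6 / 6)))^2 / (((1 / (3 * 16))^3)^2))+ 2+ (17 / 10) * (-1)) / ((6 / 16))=38277218299 / 47846522880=0.80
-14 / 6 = -7 / 3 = -2.33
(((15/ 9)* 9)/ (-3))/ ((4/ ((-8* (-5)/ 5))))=-10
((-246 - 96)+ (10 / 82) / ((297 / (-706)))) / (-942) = 0.36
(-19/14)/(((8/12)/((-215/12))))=4085/112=36.47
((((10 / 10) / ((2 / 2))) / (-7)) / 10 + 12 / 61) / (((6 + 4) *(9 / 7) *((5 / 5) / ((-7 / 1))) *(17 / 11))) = -59983 / 933300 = -0.06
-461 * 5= -2305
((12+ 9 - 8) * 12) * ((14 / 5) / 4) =546 / 5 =109.20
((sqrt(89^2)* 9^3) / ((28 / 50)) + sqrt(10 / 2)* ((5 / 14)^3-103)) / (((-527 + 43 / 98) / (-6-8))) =52986150 / 17201-94169* sqrt(5) / 34402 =3074.29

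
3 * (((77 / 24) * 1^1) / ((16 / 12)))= 231 / 32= 7.22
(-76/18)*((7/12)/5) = -133/270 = -0.49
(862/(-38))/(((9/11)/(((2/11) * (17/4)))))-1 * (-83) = 21059/342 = 61.58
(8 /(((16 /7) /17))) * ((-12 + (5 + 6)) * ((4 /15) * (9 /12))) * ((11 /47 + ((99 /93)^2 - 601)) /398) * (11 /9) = 21.91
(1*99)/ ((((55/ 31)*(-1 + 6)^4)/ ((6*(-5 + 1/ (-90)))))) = -2.68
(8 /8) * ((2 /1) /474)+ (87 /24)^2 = 199381 /15168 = 13.14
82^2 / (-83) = -81.01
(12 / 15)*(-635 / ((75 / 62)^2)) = -347.16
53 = 53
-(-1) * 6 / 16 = 0.38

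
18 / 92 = 9 / 46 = 0.20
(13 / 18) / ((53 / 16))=104 / 477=0.22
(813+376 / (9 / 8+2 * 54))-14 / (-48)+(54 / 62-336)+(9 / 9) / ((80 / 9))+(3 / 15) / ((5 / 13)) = 5220352289 / 10825200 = 482.24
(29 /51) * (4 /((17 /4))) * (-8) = -3712 /867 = -4.28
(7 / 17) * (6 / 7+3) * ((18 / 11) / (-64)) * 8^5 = -248832 / 187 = -1330.65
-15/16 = -0.94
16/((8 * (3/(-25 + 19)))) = -4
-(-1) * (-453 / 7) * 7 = -453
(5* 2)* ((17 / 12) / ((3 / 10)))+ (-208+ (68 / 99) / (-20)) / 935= 21752648 / 462825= 47.00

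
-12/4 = -3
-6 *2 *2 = -24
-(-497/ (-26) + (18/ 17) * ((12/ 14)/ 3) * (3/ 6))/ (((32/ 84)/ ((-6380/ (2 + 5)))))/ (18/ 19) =1806511355/ 37128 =48656.31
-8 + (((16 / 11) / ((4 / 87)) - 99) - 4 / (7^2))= -40665 / 539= -75.45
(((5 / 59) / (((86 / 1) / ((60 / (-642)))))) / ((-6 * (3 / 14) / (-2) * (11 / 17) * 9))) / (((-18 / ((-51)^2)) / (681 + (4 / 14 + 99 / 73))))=42845044750 / 17656507737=2.43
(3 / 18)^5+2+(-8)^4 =31866049 / 7776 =4098.00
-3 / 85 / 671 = -0.00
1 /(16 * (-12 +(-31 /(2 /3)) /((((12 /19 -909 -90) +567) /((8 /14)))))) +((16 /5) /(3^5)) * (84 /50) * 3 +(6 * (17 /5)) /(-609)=3458481731 /125136711000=0.03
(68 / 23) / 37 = 68 / 851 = 0.08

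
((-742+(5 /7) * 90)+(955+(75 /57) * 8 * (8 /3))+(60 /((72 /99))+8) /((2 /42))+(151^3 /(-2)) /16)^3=-2436250103938381695860890441 /2081462648832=-1170451031300258.26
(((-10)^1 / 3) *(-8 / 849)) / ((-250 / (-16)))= 128 / 63675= 0.00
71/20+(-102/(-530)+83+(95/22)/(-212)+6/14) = 87.15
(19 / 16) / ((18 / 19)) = 361 / 288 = 1.25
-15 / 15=-1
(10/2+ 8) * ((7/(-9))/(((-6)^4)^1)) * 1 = -91/11664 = -0.01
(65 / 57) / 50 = 13 / 570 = 0.02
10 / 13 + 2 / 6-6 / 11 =239 / 429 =0.56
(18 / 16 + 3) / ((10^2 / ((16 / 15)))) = 11 / 250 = 0.04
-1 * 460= -460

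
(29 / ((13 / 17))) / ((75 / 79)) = 38947 / 975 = 39.95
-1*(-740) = 740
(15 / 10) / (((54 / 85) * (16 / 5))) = 425 / 576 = 0.74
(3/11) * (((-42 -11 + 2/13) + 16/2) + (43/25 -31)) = -72273/3575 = -20.22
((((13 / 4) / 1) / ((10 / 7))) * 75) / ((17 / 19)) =25935 / 136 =190.70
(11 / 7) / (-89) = -11 / 623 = -0.02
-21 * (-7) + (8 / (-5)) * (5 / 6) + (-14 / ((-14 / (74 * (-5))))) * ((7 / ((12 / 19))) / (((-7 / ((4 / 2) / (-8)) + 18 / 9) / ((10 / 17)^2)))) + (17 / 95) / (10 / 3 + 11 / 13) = 3963623653 / 40276485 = 98.41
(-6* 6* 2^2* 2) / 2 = -144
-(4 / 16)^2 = -1 / 16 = -0.06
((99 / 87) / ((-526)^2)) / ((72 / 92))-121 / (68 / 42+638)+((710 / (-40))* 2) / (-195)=-3116707967 / 437828011270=-0.01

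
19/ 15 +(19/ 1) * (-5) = -1406/ 15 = -93.73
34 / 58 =17 / 29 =0.59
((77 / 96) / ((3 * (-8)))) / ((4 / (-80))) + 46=26881 / 576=46.67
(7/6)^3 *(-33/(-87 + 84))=3773/216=17.47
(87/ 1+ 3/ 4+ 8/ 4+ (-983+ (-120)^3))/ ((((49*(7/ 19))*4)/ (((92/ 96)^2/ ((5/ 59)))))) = -65095190939/ 250880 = -259467.44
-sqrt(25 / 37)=-5*sqrt(37) / 37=-0.82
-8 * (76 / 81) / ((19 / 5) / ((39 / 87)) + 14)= -39520 / 118341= -0.33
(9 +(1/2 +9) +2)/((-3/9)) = -123/2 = -61.50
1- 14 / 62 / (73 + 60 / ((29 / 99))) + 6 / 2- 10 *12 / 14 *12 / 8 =-2212425 / 249767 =-8.86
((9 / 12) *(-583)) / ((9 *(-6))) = 583 / 72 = 8.10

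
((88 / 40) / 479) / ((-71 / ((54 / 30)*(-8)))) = 792 / 850225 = 0.00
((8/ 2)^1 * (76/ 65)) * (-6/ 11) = -1824/ 715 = -2.55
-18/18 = -1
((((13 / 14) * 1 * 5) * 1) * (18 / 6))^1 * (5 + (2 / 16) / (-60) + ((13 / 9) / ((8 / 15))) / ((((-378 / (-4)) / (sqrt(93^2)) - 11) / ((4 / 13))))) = 18982353 / 277312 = 68.45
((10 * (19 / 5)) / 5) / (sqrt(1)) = 38 / 5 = 7.60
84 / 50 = 42 / 25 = 1.68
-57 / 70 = -0.81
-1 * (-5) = 5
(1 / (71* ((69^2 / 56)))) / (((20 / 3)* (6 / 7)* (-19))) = -49 / 32112945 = -0.00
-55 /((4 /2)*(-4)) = 55 /8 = 6.88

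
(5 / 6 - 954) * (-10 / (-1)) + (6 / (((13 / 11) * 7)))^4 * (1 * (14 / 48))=-280126343843 / 29389269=-9531.59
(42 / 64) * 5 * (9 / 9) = 105 / 32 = 3.28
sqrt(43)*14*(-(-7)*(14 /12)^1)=343*sqrt(43) /3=749.73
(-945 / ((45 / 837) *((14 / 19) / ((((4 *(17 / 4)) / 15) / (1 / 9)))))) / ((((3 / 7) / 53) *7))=-42985809 / 10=-4298580.90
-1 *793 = -793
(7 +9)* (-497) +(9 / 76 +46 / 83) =-50156973 / 6308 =-7951.33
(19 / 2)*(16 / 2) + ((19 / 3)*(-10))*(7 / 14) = 133 / 3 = 44.33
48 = 48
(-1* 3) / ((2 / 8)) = -12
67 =67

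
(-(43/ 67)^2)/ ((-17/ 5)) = 9245/ 76313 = 0.12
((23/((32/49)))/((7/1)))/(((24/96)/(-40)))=-805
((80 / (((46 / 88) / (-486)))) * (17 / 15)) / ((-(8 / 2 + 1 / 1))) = 1938816 / 115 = 16859.27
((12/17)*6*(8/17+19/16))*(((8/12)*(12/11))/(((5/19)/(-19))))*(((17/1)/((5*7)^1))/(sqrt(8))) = -133209*sqrt(2)/2975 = -63.32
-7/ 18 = -0.39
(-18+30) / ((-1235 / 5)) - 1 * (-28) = 6904 / 247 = 27.95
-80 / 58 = -40 / 29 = -1.38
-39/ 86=-0.45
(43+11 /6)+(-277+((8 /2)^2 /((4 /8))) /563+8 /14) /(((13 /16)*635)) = 8646803519 /195197730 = 44.30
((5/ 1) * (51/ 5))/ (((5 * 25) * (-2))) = -51/ 250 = -0.20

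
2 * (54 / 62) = 1.74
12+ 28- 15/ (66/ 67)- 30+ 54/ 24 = -131/ 44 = -2.98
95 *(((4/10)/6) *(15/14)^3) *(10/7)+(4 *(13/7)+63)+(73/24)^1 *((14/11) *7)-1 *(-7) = 9163711/79233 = 115.66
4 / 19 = 0.21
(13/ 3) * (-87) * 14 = -5278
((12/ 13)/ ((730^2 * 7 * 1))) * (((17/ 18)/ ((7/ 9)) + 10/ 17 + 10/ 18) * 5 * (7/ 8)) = 5051/ 1978551120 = 0.00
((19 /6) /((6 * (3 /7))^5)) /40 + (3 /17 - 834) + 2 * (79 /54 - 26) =-6806638411339 /7709437440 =-882.90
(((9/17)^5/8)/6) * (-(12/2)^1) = -59049/11358856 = -0.01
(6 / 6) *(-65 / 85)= -13 / 17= -0.76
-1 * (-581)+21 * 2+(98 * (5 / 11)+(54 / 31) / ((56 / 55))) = 6390059 / 9548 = 669.26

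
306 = 306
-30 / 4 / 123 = -5 / 82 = -0.06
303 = 303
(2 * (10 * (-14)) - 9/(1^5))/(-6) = 48.17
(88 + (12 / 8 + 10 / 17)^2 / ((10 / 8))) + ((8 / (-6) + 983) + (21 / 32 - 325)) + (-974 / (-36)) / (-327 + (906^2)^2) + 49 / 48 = 210250621271565410327 / 280396846722875040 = 749.83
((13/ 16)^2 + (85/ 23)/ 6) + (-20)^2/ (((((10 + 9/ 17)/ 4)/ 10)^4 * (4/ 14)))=5287551900465475421/ 18134316029184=291577.13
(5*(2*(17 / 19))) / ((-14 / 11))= -7.03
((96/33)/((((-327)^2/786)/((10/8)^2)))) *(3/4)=3275/130691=0.03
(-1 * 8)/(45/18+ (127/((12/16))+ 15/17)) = -816/17617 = -0.05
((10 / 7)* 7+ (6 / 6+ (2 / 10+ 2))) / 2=33 / 5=6.60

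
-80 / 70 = -8 / 7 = -1.14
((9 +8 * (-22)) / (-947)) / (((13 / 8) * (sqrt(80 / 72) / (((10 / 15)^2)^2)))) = 10688 * sqrt(10) / 1661985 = 0.02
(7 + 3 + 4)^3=2744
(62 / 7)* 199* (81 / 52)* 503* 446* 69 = 3867423465429 / 91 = 42499158960.76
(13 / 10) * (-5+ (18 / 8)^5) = 701077 / 10240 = 68.46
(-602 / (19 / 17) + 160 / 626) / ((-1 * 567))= 3201722 / 3371949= 0.95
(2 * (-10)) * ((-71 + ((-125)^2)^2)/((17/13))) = -3733914355.29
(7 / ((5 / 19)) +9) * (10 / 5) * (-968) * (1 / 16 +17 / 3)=-1184590 / 3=-394863.33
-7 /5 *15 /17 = -21 /17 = -1.24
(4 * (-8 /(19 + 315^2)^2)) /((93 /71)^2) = -10082 /5324200900929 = -0.00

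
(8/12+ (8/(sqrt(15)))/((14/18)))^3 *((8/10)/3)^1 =381088/99225+ 197248 *sqrt(15)/128625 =9.78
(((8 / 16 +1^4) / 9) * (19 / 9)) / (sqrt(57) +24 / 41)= -3116 / 857169 +31939 * sqrt(57) / 5143014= 0.04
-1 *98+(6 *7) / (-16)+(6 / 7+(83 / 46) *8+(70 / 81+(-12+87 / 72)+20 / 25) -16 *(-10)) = 17094001 / 260820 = 65.54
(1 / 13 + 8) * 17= 1785 / 13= 137.31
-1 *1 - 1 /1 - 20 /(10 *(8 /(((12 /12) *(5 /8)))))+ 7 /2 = 43 /32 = 1.34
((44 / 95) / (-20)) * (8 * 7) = -616 / 475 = -1.30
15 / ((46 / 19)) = 285 / 46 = 6.20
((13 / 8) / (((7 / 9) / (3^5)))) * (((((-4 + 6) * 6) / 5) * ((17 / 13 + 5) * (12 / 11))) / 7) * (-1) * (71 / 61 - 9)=1542989736 / 164395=9385.87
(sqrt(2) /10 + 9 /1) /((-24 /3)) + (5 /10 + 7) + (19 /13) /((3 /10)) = 3509 /312 - sqrt(2) /80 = 11.23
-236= -236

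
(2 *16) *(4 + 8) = 384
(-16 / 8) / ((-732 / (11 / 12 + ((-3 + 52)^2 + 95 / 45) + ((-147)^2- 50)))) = 862669 / 13176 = 65.47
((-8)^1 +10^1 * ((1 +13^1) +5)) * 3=546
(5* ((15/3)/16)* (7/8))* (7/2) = 4.79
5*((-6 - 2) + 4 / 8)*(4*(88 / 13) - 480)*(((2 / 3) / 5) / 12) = 7360 / 39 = 188.72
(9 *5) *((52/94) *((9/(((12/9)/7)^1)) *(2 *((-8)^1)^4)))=452874240/47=9635622.13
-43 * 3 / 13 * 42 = -416.77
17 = 17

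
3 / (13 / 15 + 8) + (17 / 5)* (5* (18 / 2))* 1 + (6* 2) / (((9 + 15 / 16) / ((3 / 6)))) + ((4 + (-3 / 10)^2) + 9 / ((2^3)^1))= 224379707 / 1409800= 159.16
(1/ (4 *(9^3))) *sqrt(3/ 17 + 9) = sqrt(663)/ 24786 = 0.00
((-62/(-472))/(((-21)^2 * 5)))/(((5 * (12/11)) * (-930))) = -11/936684000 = -0.00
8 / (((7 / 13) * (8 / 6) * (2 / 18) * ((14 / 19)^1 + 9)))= 13338 / 1295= 10.30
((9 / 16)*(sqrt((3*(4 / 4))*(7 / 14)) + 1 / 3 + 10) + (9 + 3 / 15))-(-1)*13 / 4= 9*sqrt(6) / 32 + 1461 / 80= 18.95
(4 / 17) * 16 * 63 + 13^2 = 6905 / 17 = 406.18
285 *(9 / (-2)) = -2565 / 2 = -1282.50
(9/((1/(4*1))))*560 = 20160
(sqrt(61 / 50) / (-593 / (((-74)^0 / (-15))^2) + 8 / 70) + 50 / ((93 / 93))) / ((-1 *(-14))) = 25 / 7-sqrt(122) / 18679484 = 3.57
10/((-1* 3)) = -10/3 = -3.33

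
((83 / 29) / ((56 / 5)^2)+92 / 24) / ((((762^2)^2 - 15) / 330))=5260405 / 1393706278279392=0.00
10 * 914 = 9140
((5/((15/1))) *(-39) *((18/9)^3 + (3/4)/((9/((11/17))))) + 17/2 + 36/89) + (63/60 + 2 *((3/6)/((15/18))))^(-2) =-46863755/490212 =-95.60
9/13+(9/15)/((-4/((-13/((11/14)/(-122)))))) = -215994/715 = -302.09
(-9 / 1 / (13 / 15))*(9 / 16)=-1215 / 208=-5.84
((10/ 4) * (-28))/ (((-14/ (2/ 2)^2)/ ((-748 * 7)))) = -26180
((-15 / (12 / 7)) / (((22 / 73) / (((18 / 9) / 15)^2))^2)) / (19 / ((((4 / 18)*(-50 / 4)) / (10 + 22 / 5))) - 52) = 37303 / 184376412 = 0.00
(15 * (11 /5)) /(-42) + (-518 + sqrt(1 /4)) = -3628 /7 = -518.29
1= 1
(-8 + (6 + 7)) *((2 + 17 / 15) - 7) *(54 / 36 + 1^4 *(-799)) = 46255 / 3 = 15418.33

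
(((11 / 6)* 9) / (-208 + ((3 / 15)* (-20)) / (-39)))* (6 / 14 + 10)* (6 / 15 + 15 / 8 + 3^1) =-19823661 / 4540480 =-4.37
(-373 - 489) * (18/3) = -5172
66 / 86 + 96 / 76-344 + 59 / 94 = -26214363 / 76798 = -341.34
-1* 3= -3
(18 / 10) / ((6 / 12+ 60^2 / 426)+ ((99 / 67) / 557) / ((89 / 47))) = 4244737698 / 21110743435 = 0.20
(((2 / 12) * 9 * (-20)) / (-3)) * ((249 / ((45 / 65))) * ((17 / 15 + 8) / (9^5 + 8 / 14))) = 2069522 / 3720123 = 0.56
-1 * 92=-92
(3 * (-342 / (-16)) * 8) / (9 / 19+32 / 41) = 399627 / 977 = 409.03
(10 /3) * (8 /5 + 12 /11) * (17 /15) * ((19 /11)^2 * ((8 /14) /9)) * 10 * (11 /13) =14532416 /891891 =16.29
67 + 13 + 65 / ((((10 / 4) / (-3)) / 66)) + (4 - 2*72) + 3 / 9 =-15623 / 3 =-5207.67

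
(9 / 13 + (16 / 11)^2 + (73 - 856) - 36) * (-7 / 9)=8987090 / 14157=634.82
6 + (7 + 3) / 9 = 64 / 9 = 7.11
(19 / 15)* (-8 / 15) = -152 / 225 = -0.68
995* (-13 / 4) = -12935 / 4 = -3233.75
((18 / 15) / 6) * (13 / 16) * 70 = 91 / 8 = 11.38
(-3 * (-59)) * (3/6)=177/2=88.50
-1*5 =-5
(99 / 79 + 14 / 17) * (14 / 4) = 19523 / 2686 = 7.27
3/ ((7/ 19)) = 57/ 7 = 8.14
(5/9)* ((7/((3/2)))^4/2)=96040/729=131.74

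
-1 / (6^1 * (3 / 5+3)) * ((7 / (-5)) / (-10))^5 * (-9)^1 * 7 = 117649 / 750000000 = 0.00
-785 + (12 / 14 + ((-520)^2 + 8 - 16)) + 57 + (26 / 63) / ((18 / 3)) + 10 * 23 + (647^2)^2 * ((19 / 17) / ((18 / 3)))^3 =1202212956043331 / 1061208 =1132872119.36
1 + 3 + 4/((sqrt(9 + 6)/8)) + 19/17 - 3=36/17 + 32 * sqrt(15)/15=10.38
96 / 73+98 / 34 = 4.20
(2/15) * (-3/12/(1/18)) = -3/5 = -0.60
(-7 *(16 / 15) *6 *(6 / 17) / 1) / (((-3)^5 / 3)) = 448 / 2295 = 0.20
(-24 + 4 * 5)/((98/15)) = -30/49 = -0.61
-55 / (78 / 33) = -605 / 26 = -23.27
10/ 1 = 10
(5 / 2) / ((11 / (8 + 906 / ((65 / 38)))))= 17474 / 143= 122.20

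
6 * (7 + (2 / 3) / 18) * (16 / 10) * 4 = 2432 / 9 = 270.22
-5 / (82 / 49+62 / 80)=-9800 / 4799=-2.04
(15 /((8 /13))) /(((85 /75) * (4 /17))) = 2925 /32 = 91.41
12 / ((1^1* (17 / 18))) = 216 / 17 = 12.71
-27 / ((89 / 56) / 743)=-1123416 / 89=-12622.65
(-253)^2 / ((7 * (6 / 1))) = 64009 / 42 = 1524.02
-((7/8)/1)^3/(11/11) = -343/512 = -0.67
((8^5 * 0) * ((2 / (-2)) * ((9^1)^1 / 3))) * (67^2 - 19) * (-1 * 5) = 0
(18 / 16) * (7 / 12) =21 / 32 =0.66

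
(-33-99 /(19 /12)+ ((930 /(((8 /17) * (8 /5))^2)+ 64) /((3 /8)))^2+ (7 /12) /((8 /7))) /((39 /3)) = 231513280559875 /145686528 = 1589119.35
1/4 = 0.25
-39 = -39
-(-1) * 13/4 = 13/4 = 3.25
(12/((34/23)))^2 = 65.90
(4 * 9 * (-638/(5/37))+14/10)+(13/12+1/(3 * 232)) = -591463289/3480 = -169960.72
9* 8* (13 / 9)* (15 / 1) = 1560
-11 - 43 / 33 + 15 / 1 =89 / 33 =2.70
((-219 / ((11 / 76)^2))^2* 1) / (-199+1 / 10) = -1777870359040 / 3235661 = -549461.26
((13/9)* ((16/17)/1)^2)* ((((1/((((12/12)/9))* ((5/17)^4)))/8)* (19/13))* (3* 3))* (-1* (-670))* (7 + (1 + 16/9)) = 2071995904/125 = 16575967.23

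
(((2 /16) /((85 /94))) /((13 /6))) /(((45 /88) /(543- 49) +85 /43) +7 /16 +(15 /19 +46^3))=0.00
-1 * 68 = -68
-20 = -20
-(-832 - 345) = 1177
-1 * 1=-1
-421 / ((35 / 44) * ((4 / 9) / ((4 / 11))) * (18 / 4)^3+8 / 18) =-121248 / 25643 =-4.73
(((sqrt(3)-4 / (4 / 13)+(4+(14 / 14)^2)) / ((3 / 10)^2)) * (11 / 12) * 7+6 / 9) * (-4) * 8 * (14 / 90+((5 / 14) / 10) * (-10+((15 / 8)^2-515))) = -11454444721 / 34020+81913205 * sqrt(3) / 1944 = -263714.95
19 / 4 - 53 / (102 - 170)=94 / 17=5.53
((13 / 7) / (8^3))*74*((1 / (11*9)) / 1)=481 / 177408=0.00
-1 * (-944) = 944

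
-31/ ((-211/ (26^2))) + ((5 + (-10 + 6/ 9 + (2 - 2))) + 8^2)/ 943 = 59322293/ 596919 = 99.38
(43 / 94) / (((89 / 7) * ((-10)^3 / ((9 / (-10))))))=2709 / 83660000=0.00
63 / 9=7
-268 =-268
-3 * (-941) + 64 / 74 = 104483 / 37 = 2823.86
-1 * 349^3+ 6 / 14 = -297559840 / 7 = -42508548.57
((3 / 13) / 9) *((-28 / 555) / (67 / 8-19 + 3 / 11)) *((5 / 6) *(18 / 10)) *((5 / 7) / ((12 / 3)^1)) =44 / 1314573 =0.00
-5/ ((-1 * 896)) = 5/ 896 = 0.01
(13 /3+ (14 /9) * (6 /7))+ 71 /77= 1522 /231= 6.59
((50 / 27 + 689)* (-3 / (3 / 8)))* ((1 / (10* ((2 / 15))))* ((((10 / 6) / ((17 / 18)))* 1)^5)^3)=-59477813838000000000000000 / 2862423051509815793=-20778834.14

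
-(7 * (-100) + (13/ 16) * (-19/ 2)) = 22647/ 32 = 707.72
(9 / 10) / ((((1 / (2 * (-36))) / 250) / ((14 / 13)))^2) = 57153600000 / 169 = 338186982.25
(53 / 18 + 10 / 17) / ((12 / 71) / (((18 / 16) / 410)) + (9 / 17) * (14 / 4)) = 76751 / 1378497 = 0.06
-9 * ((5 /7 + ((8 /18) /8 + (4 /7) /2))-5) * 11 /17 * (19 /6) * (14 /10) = 103873 /1020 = 101.84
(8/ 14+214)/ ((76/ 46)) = 17273/ 133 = 129.87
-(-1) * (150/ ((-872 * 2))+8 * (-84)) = -586059/ 872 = -672.09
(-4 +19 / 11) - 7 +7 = -25 / 11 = -2.27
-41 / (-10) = 41 / 10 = 4.10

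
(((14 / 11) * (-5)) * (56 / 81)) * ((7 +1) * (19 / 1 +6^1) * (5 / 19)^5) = -2450000000 / 2206204209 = -1.11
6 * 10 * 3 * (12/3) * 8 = 5760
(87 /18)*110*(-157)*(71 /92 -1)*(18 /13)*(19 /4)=299746755 /2392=125312.19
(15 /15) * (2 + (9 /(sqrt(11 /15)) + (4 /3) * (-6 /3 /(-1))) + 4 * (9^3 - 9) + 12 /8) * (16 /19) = 2439.31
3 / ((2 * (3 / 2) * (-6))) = -1 / 6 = -0.17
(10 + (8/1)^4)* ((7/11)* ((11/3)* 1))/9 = 28742/27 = 1064.52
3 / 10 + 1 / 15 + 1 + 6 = 221 / 30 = 7.37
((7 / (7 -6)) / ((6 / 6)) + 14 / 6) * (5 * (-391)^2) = 21403340 / 3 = 7134446.67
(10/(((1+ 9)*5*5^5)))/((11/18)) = 18/171875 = 0.00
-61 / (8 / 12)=-183 / 2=-91.50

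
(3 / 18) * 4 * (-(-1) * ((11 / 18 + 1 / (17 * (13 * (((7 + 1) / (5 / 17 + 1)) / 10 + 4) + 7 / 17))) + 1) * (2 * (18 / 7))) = 6560164 / 1186899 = 5.53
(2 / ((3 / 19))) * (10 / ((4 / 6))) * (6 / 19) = 60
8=8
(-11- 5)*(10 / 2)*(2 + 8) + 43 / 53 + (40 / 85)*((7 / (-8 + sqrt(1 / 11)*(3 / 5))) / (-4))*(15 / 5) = -1808833797 / 2264213 + 90*sqrt(11) / 42721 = -798.87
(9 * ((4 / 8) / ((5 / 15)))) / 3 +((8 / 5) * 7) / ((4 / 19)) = 577 / 10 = 57.70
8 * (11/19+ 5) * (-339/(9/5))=-479120/57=-8405.61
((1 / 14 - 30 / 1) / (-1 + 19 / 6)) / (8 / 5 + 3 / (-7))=-6285 / 533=-11.79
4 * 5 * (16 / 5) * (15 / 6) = 160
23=23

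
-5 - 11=-16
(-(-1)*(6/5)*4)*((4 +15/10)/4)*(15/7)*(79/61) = 7821/427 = 18.32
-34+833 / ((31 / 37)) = 29767 / 31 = 960.23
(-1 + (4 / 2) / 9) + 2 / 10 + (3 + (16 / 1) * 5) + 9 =4114 / 45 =91.42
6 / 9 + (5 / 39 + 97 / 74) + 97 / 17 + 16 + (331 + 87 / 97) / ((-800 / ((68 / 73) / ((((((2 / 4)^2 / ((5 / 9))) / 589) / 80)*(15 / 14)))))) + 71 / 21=-4130155621651217 / 109433526930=-37741.23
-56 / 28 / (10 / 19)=-19 / 5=-3.80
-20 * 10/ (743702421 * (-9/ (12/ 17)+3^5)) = -0.00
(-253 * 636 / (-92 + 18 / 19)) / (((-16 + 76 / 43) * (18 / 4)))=-10955153 / 397035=-27.59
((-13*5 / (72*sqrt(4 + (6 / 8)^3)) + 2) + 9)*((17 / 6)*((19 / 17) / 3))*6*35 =7315 / 3 - 43225*sqrt(283) / 7641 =2343.17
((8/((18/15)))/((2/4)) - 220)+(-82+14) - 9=-851/3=-283.67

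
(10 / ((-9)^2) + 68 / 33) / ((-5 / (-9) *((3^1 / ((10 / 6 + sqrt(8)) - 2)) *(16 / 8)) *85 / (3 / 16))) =-973 / 2019600 + 973 *sqrt(2) / 336600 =0.00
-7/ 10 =-0.70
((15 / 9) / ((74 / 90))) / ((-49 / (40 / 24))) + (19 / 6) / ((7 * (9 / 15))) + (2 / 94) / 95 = 99847709 / 145710810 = 0.69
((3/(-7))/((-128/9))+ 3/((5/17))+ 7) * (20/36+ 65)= 4554269/4032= 1129.53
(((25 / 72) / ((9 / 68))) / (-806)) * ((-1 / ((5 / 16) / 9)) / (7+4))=340 / 39897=0.01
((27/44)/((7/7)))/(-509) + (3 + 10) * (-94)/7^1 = -27368101/156772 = -174.57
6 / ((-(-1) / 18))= 108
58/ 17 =3.41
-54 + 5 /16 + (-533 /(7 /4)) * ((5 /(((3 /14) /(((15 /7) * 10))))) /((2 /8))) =-609196.54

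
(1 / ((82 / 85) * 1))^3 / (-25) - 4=-4.04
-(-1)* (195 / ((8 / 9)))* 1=1755 / 8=219.38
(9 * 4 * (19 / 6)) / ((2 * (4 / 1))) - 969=-3819 / 4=-954.75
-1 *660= -660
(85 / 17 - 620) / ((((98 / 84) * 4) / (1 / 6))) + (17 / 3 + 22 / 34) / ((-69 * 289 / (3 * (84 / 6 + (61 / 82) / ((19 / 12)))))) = -7065652439 / 321487068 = -21.98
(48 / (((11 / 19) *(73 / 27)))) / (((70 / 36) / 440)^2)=5616635904 / 3577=1570208.53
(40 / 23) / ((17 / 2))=80 / 391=0.20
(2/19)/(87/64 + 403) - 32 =-15734304/491701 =-32.00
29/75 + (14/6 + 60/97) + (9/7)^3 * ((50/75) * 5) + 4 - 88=-61199422/831775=-73.58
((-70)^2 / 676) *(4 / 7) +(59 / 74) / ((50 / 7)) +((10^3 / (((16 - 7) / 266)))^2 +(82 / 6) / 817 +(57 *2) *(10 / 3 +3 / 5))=36147143527315973209 / 41380478100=873531316.87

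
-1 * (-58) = 58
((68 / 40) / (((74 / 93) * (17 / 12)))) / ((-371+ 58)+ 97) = -31 / 4440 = -0.01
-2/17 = -0.12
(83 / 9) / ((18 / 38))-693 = -54556 / 81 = -673.53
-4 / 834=-2 / 417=-0.00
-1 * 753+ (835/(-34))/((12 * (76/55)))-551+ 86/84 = -1304.46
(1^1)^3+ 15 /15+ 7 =9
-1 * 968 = -968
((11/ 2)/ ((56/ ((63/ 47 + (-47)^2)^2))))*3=89036483217/ 61852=1439508.56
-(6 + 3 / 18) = -37 / 6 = -6.17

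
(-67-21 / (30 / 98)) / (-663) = 226 / 1105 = 0.20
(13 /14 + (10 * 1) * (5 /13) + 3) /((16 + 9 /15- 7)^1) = 7075 /8736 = 0.81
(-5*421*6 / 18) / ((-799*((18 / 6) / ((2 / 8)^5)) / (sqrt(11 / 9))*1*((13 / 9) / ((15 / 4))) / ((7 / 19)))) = 73675*sqrt(11) / 808357888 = 0.00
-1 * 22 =-22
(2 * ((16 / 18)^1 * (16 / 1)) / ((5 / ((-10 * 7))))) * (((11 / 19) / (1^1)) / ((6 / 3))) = -19712 / 171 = -115.27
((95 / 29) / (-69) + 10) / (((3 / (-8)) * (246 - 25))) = -159320 / 1326663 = -0.12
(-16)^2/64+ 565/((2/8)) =2264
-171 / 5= -34.20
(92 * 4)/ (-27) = -368/ 27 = -13.63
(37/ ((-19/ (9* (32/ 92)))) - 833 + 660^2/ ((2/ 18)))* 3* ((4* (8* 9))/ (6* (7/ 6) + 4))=134536433760/ 437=307863692.81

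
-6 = -6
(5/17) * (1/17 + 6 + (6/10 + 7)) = 1161/289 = 4.02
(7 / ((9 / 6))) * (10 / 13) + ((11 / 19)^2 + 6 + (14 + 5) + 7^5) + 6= 237117461 / 14079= 16841.92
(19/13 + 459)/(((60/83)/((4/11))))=496838/2145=231.63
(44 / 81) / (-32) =-11 / 648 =-0.02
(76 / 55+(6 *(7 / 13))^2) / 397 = 109864 / 3690115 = 0.03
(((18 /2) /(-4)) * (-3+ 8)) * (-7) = 315 /4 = 78.75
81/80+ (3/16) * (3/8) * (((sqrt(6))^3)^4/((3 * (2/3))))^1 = 131301/80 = 1641.26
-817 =-817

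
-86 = -86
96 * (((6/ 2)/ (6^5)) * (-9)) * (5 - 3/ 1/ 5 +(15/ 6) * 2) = -47/ 15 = -3.13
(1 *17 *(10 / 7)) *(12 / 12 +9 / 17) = 260 / 7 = 37.14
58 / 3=19.33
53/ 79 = 0.67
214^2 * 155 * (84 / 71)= 596263920 / 71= 8398083.38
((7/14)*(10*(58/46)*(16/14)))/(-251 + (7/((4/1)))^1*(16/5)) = -5800/197547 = -0.03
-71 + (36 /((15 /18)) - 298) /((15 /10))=-3613 /15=-240.87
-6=-6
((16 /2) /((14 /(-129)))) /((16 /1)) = -129 /28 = -4.61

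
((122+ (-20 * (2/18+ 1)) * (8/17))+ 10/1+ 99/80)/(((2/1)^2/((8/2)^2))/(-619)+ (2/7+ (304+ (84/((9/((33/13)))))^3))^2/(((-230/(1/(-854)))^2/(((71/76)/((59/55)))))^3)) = -28477829965802432039765445858711665947715470815608115200/93676074007174287197405026964899339865258561989017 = -304003.24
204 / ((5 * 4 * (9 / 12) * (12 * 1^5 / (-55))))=-187 / 3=-62.33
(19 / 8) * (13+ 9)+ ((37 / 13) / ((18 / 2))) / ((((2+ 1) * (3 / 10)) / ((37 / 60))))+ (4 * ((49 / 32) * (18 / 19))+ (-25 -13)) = 2433169 / 120042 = 20.27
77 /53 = 1.45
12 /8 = 3 /2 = 1.50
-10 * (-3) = 30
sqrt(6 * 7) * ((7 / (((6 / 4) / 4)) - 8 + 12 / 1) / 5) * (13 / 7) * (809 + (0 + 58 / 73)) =497692 * sqrt(42) / 73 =44183.74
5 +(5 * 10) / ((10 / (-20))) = -95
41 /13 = 3.15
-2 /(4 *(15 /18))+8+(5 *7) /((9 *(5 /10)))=683 /45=15.18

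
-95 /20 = -19 /4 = -4.75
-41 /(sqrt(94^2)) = -41 /94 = -0.44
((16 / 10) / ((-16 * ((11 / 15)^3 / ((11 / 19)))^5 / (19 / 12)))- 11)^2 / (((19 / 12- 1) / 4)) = 320100165434494730844366168456800787 / 319919374593547776873860259126748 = 1000.57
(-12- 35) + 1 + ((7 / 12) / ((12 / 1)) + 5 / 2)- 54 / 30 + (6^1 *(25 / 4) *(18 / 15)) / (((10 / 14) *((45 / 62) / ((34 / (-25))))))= -2939389 / 18000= -163.30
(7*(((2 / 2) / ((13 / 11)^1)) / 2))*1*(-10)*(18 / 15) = -462 / 13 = -35.54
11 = 11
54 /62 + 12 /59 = 1.07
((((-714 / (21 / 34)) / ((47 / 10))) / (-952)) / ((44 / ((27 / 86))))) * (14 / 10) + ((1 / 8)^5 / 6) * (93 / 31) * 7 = 3915745 / 1456930816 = 0.00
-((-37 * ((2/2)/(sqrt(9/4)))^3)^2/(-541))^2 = -7676563456/155542683321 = -0.05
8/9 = 0.89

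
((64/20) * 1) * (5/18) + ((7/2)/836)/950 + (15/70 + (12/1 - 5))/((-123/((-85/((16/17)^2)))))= 855626687017/131290790400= 6.52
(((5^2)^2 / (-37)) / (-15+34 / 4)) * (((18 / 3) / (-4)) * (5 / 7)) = -9375 / 3367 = -2.78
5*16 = 80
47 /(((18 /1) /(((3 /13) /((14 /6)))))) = 0.26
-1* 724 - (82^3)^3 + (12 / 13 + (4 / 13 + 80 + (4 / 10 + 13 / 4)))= -43581083106524254491 / 260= -167619550409708671.12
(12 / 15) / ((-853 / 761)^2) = 0.64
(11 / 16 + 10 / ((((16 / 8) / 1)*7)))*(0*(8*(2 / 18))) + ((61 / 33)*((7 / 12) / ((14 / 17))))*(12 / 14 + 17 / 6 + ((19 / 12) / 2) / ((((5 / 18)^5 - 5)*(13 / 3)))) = 2791399017247 / 583456713840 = 4.78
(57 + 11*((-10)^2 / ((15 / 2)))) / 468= 0.44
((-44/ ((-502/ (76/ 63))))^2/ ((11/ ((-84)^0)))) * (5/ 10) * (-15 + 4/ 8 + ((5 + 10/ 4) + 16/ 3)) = -635360/ 750152907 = -0.00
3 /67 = 0.04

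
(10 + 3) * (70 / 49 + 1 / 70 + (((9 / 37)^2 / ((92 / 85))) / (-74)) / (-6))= 12238403801 / 652410640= 18.76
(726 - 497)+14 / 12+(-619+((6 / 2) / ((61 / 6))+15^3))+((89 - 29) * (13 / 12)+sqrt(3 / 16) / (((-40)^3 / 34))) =1116835 / 366 - 17 * sqrt(3) / 128000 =3051.46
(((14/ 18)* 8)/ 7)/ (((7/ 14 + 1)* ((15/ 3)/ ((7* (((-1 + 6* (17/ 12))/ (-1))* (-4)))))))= 224/ 9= 24.89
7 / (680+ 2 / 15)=105 / 10202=0.01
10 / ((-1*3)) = -10 / 3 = -3.33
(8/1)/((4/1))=2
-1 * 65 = -65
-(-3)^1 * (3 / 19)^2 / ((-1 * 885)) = -9 / 106495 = -0.00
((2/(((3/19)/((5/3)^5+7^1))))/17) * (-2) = -29.60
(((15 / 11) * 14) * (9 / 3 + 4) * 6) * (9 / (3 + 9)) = 6615 / 11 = 601.36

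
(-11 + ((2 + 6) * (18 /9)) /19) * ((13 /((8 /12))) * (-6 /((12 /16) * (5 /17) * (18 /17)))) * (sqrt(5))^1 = 11378.07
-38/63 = -0.60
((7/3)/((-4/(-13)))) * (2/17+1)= 1729/204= 8.48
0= 0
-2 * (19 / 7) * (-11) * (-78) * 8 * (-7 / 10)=130416 / 5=26083.20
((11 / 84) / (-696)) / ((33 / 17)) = -17 / 175392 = -0.00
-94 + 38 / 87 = -8140 / 87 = -93.56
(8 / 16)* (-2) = -1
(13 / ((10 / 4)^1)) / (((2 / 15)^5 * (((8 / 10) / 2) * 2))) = 9871875 / 64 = 154248.05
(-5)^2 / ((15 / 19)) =95 / 3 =31.67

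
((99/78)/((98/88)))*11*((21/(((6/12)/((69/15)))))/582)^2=4224594/3057925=1.38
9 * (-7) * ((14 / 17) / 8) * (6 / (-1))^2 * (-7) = 27783 / 17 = 1634.29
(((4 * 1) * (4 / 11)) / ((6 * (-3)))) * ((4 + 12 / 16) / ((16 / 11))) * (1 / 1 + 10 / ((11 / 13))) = -893 / 264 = -3.38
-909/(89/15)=-13635/89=-153.20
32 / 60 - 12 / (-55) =124 / 165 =0.75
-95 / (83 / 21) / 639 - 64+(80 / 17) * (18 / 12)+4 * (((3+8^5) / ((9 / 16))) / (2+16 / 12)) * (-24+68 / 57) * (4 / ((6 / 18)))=-109259615384243 / 5710317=-19133721.54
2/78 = 1/39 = 0.03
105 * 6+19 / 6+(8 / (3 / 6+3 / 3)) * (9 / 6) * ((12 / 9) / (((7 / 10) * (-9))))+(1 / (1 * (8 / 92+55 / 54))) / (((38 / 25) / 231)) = 768.95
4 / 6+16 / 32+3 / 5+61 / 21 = 327 / 70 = 4.67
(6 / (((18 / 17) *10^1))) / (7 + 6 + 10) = 17 / 690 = 0.02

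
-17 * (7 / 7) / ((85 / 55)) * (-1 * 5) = 55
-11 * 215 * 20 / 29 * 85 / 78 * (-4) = 8041000 / 1131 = 7109.64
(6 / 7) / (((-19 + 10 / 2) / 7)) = -3 / 7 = -0.43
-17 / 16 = -1.06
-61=-61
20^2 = 400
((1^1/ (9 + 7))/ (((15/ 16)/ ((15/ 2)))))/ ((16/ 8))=1/ 4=0.25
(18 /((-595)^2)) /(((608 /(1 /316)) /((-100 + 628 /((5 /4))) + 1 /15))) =0.00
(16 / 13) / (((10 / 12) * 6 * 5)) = 16 / 325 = 0.05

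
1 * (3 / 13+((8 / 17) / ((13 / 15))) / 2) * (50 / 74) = 75 / 221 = 0.34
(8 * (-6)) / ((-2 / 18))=432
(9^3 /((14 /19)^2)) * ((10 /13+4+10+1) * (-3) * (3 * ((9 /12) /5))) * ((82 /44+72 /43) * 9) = -8775675844209 /9641632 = -910185.73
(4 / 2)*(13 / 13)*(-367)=-734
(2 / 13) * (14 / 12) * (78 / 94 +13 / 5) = 434 / 705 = 0.62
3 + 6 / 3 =5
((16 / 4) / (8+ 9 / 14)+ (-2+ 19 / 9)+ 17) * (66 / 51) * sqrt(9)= 38276 / 561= 68.23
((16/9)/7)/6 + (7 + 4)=2087/189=11.04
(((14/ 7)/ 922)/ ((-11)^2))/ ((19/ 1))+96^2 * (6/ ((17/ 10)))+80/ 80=586066590720/ 18017263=32528.06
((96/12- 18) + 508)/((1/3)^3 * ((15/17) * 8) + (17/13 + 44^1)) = 990522/90637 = 10.93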